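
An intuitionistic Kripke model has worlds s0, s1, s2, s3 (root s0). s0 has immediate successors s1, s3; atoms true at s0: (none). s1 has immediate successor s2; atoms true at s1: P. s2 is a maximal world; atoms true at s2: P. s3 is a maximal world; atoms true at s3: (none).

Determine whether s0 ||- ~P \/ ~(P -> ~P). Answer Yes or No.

No

s0 ||-/- ~P \/ ~(P -> ~P): neither disjunct is forced at s0.
s0 ||-/- ~P since s1 is accessible from s0 and s1 ||- P.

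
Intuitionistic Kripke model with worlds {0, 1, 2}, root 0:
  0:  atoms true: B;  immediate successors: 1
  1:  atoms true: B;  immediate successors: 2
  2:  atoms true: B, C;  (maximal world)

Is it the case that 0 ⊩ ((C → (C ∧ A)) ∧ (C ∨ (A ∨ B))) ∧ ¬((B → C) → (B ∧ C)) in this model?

0 ⊮ ((C → (C ∧ A)) ∧ (C ∨ (A ∨ B))) ∧ ¬((B → C) → (B ∧ C)) since 0 fails (C → (C ∧ A)) ∧ (C ∨ (A ∨ B)).

No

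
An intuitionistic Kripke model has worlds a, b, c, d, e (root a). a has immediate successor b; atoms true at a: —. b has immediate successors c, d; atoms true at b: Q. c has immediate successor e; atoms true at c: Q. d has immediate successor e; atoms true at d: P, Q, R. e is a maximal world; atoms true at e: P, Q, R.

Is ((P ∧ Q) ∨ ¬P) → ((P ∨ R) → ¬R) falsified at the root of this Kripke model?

Yes

a ⊮ ((P ∧ Q) ∨ ¬P) → ((P ∨ R) → ¬R): at the accessible world d, d ⊩ (P ∧ Q) ∨ ¬P but d ⊮ (P ∨ R) → ¬R.
d ⊮ (P ∨ R) → ¬R: already at d itself, d ⊩ P ∨ R but d ⊮ ¬R.
d ⊮ ¬R since d is accessible from d and d ⊩ R.
So the root a does not force ((P ∧ Q) ∨ ¬P) → ((P ∨ R) → ¬R); the model is a countermodel.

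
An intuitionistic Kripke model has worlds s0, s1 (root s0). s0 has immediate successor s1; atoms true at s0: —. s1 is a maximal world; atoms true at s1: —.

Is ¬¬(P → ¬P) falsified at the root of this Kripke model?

No

s0 ⊩ ¬¬(P → ¬P): no world accessible from s0 forces ¬(P → ¬P).
So the root s0 forces ¬¬(P → ¬P); the model is not a countermodel.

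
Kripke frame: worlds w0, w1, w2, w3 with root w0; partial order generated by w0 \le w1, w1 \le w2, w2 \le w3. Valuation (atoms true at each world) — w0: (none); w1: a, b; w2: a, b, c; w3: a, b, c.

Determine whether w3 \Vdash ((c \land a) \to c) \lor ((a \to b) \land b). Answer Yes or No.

Yes

w3 \Vdash ((c \land a) \to c) \lor ((a \to b) \land b) via the disjunct (c \land a) \to c.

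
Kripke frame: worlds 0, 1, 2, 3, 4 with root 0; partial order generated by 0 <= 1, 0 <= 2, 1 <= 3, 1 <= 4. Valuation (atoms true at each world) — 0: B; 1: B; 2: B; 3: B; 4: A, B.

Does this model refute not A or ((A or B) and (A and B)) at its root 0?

0 does not force not A or ((A or B) and (A and B)): neither disjunct is forced at 0.
0 does not force not A since 4 is accessible from 0 and 4 forces A.
So the root 0 does not force not A or ((A or B) and (A and B)); the model is a countermodel.

Yes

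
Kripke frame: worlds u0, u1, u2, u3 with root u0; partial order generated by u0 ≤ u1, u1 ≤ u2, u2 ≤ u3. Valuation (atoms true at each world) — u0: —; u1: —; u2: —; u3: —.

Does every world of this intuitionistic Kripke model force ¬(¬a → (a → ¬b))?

Not every world: u0 ⊮ ¬(¬a → (a → ¬b)).
u0 ⊮ ¬(¬a → (a → ¬b)) since u0 is accessible from u0 and u0 ⊩ ¬a → (a → ¬b).
u0 ⊩ ¬a → (a → ¬b): every world accessible from u0 that forces ¬a (namely u0, u1, u2, u3) also forces a → ¬b.

No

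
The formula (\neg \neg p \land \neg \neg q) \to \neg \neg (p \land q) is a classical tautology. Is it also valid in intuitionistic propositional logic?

Yes

This is the distribution of double negation over conjunction, which is intuitionistically derivable.
Assume \neg \neg p, \neg \neg q, and \neg (p \land q). From p we'd get \neg q (since p \land q is refuted), contradicting \neg \neg q; so \neg p, contradicting \neg \neg p.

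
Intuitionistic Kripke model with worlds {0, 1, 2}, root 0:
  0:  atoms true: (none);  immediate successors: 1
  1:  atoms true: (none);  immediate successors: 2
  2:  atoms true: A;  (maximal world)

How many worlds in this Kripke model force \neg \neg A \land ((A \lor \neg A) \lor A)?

1

0: does not force it — 0 \nVdash \neg \neg A \land ((A \lor \neg A) \lor A) since 0 fails (A \lor \neg A) \lor A.
1: does not force it — 1 \nVdash \neg \neg A \land ((A \lor \neg A) \lor A) since 1 fails (A \lor \neg A) \lor A.
2: forces it.
Worlds forcing the formula: {2}.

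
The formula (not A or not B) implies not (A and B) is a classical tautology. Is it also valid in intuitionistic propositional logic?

Yes

This is a constructively valid De Morgan direction (disjunction of negations to negated conjunction), which is intuitionistically derivable.
If not A holds at a world then no accessible world forces A, hence none forces A and B; likewise for not B.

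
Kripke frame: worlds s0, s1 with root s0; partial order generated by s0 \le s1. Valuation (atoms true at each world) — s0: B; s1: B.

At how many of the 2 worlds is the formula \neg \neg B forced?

s0: forces it.
s1: forces it.
Worlds forcing the formula: {s0, s1}.

2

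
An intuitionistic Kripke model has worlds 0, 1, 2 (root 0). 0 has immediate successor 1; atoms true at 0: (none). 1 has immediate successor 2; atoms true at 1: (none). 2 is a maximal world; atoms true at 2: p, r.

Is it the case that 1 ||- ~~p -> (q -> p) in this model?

1 ||- ~~p -> (q -> p): every world accessible from 1 that forces ~~p (namely 1, 2) also forces q -> p.

Yes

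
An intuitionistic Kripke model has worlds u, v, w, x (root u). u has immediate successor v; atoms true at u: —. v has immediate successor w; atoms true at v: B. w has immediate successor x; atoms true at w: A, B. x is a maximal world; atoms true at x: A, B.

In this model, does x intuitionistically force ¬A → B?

x ⊩ ¬A → B vacuously: no world accessible from x forces the antecedent ¬A.

Yes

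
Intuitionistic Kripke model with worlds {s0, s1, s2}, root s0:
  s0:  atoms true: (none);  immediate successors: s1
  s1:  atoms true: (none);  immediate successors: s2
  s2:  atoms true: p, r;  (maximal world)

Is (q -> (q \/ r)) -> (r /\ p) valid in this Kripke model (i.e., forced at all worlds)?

No

Not every world: s0 ||-/- (q -> (q \/ r)) -> (r /\ p).
s0 ||-/- (q -> (q \/ r)) -> (r /\ p): already at s0 itself, s0 ||- q -> (q \/ r) but s0 ||-/- r /\ p.
s0 ||-/- r /\ p since s0 fails r.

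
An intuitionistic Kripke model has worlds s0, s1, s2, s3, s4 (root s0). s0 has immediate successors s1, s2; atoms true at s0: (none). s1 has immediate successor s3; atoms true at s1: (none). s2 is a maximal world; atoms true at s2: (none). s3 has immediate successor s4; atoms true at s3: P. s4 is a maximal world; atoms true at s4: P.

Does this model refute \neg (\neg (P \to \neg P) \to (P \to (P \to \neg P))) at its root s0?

s0 \nVdash \neg (\neg (P \to \neg P) \to (P \to (P \to \neg P))) since s2 is accessible from s0 and s2 \Vdash \neg (P \to \neg P) \to (P \to (P \to \neg P)).
s2 \Vdash \neg (P \to \neg P) \to (P \to (P \to \neg P)) vacuously: no world accessible from s2 forces the antecedent \neg (P \to \neg P).
So the root s0 does not force \neg (\neg (P \to \neg P) \to (P \to (P \to \neg P))); the model is a countermodel.

Yes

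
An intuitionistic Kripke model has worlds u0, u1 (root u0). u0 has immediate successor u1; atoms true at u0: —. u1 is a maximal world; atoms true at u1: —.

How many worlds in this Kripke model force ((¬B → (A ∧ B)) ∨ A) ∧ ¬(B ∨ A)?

0

u0: does not force it — u0 ⊮ ((¬B → (A ∧ B)) ∨ A) ∧ ¬(B ∨ A) since u0 fails (¬B → (A ∧ B)) ∨ A.
u1: does not force it — u1 ⊮ ((¬B → (A ∧ B)) ∨ A) ∧ ¬(B ∨ A) since u1 fails (¬B → (A ∧ B)) ∨ A.
Worlds forcing the formula: { }.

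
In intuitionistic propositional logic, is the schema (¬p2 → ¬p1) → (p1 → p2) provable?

This is the converse of contraposition, which is not intuitionistically valid.
A Kripke countermodel: worlds w0, w1; order generated by w0 ≤ w1; atoms true at each world — w0:{p1}; w1:{p1,p2}.
w0 ⊮ (¬p2 → ¬p1) → (p1 → p2): already at w0 itself, w0 ⊩ ¬p2 → ¬p1 but w0 ⊮ p1 → p2.
w0 ⊮ p1 → p2: already at w0 itself, w0 ⊩ p1 but w0 ⊮ p2.
w0 lacks atom p2, so w0 ⊮ p2.
So the root w0 does not force the formula.

No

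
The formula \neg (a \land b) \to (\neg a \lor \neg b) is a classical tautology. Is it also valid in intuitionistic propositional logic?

No

This is the constructively invalid direction of De Morgan's law for conjunction, which is not intuitionistically valid.
A Kripke countermodel: worlds u0, u1, u2; order generated by u0 \le u1, u0 \le u2; atoms true at each world — u0:{}; u1:{a}; u2:{b}.
u0 \nVdash \neg (a \land b) \to (\neg a \lor \neg b): already at u0 itself, u0 \Vdash \neg (a \land b) but u0 \nVdash \neg a \lor \neg b.
u0 \nVdash \neg a \lor \neg b: neither disjunct is forced at u0.
u0 \nVdash \neg a since u1 is accessible from u0 and u1 \Vdash a.
So the root u0 does not force the formula.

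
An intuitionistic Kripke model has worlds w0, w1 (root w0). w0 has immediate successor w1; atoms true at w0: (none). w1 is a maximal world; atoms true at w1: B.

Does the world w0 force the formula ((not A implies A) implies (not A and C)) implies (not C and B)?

w0 does not force ((not A implies A) implies (not A and C)) implies (not C and B): already at w0 itself, w0 forces (not A implies A) implies (not A and C) but w0 does not force not C and B.
w0 does not force not C and B since w0 fails B.

No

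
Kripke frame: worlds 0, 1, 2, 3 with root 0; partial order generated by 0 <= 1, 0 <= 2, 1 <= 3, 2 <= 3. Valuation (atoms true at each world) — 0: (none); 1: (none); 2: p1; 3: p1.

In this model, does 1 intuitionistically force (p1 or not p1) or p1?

1 does not force (p1 or not p1) or p1: neither disjunct is forced at 1.
1 does not force p1 or not p1: neither disjunct is forced at 1.
1 lacks atom p1, so 1 does not force p1.

No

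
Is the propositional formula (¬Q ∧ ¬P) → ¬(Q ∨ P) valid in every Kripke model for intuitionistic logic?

Yes

This is a constructively valid De Morgan direction (conjunction of negations to negated disjunction), which is intuitionistically derivable.
If both ¬Q and ¬P hold at a world, no accessible world forces Q or forces P, so none forces Q ∨ P.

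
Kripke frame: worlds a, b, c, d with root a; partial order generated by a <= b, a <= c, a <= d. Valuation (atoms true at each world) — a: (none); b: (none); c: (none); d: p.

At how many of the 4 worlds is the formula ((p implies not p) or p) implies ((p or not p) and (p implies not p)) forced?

a: does not force it — a does not force ((p implies not p) or p) implies ((p or not p) and (p implies not p)): at the accessible world d, d forces (p implies not p) or p but d does not force (p or not p) and (p implies not p).
b: forces it.
c: forces it.
d: does not force it.
Worlds forcing the formula: {b, c}.

2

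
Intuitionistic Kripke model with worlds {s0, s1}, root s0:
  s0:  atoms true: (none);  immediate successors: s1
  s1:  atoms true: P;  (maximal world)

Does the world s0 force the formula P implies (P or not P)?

Yes

s0 forces P implies (P or not P): every world accessible from s0 that forces P (namely s1) also forces P or not P.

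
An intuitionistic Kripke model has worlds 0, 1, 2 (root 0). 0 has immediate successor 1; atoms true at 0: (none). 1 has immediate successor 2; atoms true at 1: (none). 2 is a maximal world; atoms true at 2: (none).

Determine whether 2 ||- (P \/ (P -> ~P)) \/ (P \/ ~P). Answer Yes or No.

2 ||- (P \/ (P -> ~P)) \/ (P \/ ~P) via the disjunct P \/ (P -> ~P).

Yes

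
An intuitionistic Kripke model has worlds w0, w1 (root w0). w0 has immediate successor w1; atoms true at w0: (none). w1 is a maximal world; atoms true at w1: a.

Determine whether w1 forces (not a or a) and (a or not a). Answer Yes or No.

Yes

w1 forces (not a or a) and (a or not a) since w1 forces both conjuncts.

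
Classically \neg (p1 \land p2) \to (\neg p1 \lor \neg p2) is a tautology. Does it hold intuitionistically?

This is the constructively invalid direction of De Morgan's law for conjunction, which is not intuitionistically valid.
A Kripke countermodel: worlds s0, s1, s2; order generated by s0 \le s1, s0 \le s2; atoms true at each world — s0:{}; s1:{p1}; s2:{p2}.
s0 \nVdash \neg (p1 \land p2) \to (\neg p1 \lor \neg p2): already at s0 itself, s0 \Vdash \neg (p1 \land p2) but s0 \nVdash \neg p1 \lor \neg p2.
s0 \nVdash \neg p1 \lor \neg p2: neither disjunct is forced at s0.
s0 \nVdash \neg p1 since s1 is accessible from s0 and s1 \Vdash p1.
So the root s0 does not force the formula.

No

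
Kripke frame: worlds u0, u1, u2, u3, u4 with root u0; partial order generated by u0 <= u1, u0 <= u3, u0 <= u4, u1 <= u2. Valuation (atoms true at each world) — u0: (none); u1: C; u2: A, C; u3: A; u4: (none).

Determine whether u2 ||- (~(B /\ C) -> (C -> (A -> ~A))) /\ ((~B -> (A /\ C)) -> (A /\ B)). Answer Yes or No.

u2 ||-/- (~(B /\ C) -> (C -> (A -> ~A))) /\ ((~B -> (A /\ C)) -> (A /\ B)) since u2 fails ~(B /\ C) -> (C -> (A -> ~A)).

No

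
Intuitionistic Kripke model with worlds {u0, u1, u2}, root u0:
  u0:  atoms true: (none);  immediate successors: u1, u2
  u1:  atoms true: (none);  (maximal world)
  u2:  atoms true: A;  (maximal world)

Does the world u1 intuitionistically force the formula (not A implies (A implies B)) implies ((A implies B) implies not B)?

Yes

u1 forces (not A implies (A implies B)) implies ((A implies B) implies not B): every world accessible from u1 that forces not A implies (A implies B) (namely u1) also forces (A implies B) implies not B.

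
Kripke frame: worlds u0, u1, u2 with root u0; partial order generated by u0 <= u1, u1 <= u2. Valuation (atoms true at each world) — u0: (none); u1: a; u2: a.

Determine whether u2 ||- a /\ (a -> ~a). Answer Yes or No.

No

u2 ||-/- a /\ (a -> ~a) since u2 fails a -> ~a.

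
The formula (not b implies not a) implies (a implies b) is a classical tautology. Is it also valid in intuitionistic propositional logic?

No

This is the converse of contraposition, which is not intuitionistically valid.
A Kripke countermodel: worlds u0, u1; order generated by u0 <= u1; atoms true at each world — u0:{a}; u1:{a,b}.
u0 does not force (not b implies not a) implies (a implies b): already at u0 itself, u0 forces not b implies not a but u0 does not force a implies b.
u0 does not force a implies b: already at u0 itself, u0 forces a but u0 does not force b.
u0 lacks atom b, so u0 does not force b.
So the root u0 does not force the formula.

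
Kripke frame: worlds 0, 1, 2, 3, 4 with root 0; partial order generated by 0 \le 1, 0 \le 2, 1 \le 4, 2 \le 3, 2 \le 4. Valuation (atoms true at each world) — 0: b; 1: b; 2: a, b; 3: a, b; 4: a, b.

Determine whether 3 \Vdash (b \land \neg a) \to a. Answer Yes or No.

Yes

3 \Vdash (b \land \neg a) \to a vacuously: no world accessible from 3 forces the antecedent b \land \neg a.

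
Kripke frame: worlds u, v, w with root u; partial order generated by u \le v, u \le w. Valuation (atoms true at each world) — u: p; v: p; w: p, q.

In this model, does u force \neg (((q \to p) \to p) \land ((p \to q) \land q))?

No

u \nVdash \neg (((q \to p) \to p) \land ((p \to q) \land q)) since w is accessible from u and w \Vdash ((q \to p) \to p) \land ((p \to q) \land q).
w \Vdash ((q \to p) \to p) \land ((p \to q) \land q) since w forces both conjuncts.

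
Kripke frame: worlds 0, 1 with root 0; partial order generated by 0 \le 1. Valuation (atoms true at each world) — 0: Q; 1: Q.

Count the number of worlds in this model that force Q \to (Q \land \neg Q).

0

0: does not force it — 0 \nVdash Q \to (Q \land \neg Q): already at 0 itself, 0 \Vdash Q but 0 \nVdash Q \land \neg Q.
1: does not force it.
Worlds forcing the formula: { }.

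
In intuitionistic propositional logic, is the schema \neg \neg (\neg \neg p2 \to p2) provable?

Yes

This is the double negation of double-negation elimination, which is intuitionistically derivable.
By Glivenko's theorem the double negation of any classical propositional tautology is intuitionistically provable; \neg \neg p2 \to p2 is classically a tautology.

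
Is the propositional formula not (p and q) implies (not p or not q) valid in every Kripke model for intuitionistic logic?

This is the constructively invalid direction of De Morgan's law for conjunction, which is not intuitionistically valid.
A Kripke countermodel: worlds u0, u1, u2; order generated by u0 <= u1, u0 <= u2; atoms true at each world — u0:{}; u1:{p}; u2:{q}.
u0 does not force not (p and q) implies (not p or not q): already at u0 itself, u0 forces not (p and q) but u0 does not force not p or not q.
u0 does not force not p or not q: neither disjunct is forced at u0.
u0 does not force not p since u1 is accessible from u0 and u1 forces p.
So the root u0 does not force the formula.

No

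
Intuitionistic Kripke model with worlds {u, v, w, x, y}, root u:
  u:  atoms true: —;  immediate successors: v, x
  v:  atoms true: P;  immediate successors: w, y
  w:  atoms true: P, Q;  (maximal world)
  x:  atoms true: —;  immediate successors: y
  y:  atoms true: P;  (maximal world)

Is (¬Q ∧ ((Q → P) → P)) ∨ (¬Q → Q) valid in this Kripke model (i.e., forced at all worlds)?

No

Not every world: u ⊮ (¬Q ∧ ((Q → P) → P)) ∨ (¬Q → Q).
u ⊮ (¬Q ∧ ((Q → P) → P)) ∨ (¬Q → Q): neither disjunct is forced at u.
u ⊮ ¬Q ∧ ((Q → P) → P) since u fails ¬Q.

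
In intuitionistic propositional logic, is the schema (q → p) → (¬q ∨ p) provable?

No

This is the material-implication-as-disjunction principle, which is not intuitionistically valid.
A Kripke countermodel: worlds s0, s1; order generated by s0 ≤ s1; atoms true at each world — s0:{}; s1:{p,q}.
s0 ⊮ (q → p) → (¬q ∨ p): already at s0 itself, s0 ⊩ q → p but s0 ⊮ ¬q ∨ p.
s0 ⊮ ¬q ∨ p: neither disjunct is forced at s0.
s0 ⊮ ¬q since s1 is accessible from s0 and s1 ⊩ q.
So the root s0 does not force the formula.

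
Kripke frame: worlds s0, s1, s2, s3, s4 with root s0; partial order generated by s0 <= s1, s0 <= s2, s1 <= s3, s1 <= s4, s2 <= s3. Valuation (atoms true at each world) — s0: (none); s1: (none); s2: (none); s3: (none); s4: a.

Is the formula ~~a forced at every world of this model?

Not every world: s0 ||-/- ~~a.
s0 ||-/- ~~a since s2 is accessible from s0 and s2 ||- ~a.
s2 ||- ~a: no world accessible from s2 forces a.

No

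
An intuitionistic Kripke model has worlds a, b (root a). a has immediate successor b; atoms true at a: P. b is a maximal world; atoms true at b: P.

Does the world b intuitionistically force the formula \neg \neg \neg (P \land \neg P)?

Yes

b \Vdash \neg \neg \neg (P \land \neg P): no world accessible from b forces \neg \neg (P \land \neg P).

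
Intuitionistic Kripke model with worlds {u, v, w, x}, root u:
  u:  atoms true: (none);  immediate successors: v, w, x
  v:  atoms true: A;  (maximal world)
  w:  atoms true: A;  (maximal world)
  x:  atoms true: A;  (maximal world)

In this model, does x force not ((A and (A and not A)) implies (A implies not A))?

x does not force not ((A and (A and not A)) implies (A implies not A)) since x is accessible from x and x forces (A and (A and not A)) implies (A implies not A).
x forces (A and (A and not A)) implies (A implies not A) vacuously: no world accessible from x forces the antecedent A and (A and not A).

No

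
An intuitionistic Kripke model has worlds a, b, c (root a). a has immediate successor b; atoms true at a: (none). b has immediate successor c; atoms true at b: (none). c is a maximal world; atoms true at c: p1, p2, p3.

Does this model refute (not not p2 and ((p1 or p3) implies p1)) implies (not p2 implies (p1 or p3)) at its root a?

No

a forces (not not p2 and ((p1 or p3) implies p1)) implies (not p2 implies (p1 or p3)): every world accessible from a that forces not not p2 and ((p1 or p3) implies p1) (namely a, b, c) also forces not p2 implies (p1 or p3).
So the root a forces (not not p2 and ((p1 or p3) implies p1)) implies (not p2 implies (p1 or p3)); the model is not a countermodel.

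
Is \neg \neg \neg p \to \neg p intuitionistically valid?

This is triple-negation reduction, which is intuitionistically derivable.
Assume \neg \neg \neg p and suppose p. Then \neg \neg p (double-negation introduction), contradicting \neg \neg \neg p. So \neg p.

Yes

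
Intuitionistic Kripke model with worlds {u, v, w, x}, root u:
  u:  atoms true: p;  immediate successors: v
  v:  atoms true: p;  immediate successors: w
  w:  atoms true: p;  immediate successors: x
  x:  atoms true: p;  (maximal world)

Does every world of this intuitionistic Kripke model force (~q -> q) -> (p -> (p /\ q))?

u ||- (~q -> q) -> (p -> (p /\ q)) vacuously: no world accessible from u forces the antecedent ~q -> q.
Since the root u forces (~q -> q) -> (p -> (p /\ q)) and forcing is persistent (monotone upward), every world forces it.

Yes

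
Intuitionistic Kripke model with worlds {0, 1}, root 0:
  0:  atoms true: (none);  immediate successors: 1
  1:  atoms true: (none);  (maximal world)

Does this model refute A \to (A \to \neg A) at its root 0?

No

0 \Vdash A \to (A \to \neg A) vacuously: no world accessible from 0 forces the antecedent A.
So the root 0 forces A \to (A \to \neg A); the model is not a countermodel.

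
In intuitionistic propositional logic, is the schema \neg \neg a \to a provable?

This is double-negation elimination, which is not intuitionistically valid.
A Kripke countermodel: worlds 0, 1; order generated by 0 \le 1; atoms true at each world — 0:{}; 1:{a}.
0 \nVdash \neg \neg a \to a: already at 0 itself, 0 \Vdash \neg \neg a but 0 \nVdash a.
0 lacks atom a, so 0 \nVdash a.
So the root 0 does not force the formula.

No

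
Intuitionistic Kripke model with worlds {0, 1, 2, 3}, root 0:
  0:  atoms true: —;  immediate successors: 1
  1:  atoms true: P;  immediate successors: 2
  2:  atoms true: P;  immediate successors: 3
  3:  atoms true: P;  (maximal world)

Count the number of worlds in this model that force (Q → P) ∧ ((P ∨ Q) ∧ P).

0: does not force it — 0 ⊮ (Q → P) ∧ ((P ∨ Q) ∧ P) since 0 fails (P ∨ Q) ∧ P.
1: forces it.
2: forces it.
3: forces it.
Worlds forcing the formula: {1, 2, 3}.

3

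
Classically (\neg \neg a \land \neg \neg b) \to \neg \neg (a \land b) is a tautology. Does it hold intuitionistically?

This is the distribution of double negation over conjunction, which is intuitionistically derivable.
Assume \neg \neg a, \neg \neg b, and \neg (a \land b). From a we'd get \neg b (since a \land b is refuted), contradicting \neg \neg b; so \neg a, contradicting \neg \neg a.

Yes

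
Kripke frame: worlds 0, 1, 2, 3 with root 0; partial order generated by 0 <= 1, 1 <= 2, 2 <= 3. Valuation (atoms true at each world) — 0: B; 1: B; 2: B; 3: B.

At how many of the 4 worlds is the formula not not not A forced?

0: forces it.
1: forces it.
2: forces it.
3: forces it.
Worlds forcing the formula: {0, 1, 2, 3}.

4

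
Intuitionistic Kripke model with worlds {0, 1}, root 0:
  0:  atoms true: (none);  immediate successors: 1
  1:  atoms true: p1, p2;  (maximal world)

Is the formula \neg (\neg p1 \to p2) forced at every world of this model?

Not every world: 0 \nVdash \neg (\neg p1 \to p2).
0 \nVdash \neg (\neg p1 \to p2) since 0 is accessible from 0 and 0 \Vdash \neg p1 \to p2.
0 \Vdash \neg p1 \to p2 vacuously: no world accessible from 0 forces the antecedent \neg p1.

No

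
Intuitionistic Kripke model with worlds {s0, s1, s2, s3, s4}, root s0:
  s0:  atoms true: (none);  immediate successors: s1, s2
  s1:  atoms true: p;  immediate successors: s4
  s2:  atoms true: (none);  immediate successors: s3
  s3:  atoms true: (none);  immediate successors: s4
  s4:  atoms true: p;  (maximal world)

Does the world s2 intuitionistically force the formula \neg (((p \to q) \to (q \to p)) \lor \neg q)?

No

s2 \nVdash \neg (((p \to q) \to (q \to p)) \lor \neg q) since s2 is accessible from s2 and s2 \Vdash ((p \to q) \to (q \to p)) \lor \neg q.
s2 \Vdash ((p \to q) \to (q \to p)) \lor \neg q via the disjunct (p \to q) \to (q \to p).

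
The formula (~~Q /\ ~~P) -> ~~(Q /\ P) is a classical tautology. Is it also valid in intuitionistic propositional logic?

This is the distribution of double negation over conjunction, which is intuitionistically derivable.
Assume ~~Q, ~~P, and ~(Q /\ P). From Q we'd get ~P (since Q /\ P is refuted), contradicting ~~P; so ~Q, contradicting ~~Q.

Yes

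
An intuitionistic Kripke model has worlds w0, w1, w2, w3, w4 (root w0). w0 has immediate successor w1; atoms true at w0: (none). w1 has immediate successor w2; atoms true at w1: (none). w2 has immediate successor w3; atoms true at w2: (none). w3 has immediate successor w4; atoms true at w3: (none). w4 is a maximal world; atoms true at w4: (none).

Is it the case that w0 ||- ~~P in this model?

w0 ||-/- ~~P since w0 is accessible from w0 and w0 ||- ~P.
w0 ||- ~P: no world accessible from w0 forces P.

No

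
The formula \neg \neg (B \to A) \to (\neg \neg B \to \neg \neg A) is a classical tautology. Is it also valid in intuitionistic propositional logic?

Yes

This is the distribution of double negation over implication, which is intuitionistically derivable.
Assume \neg \neg (B \to A) and \neg \neg B; suppose \neg A. Then B \to A would give \neg B (by contraposition), contradicting \neg \neg B; so \neg (B \to A), contradicting \neg \neg (B \to A). Hence \neg \neg A.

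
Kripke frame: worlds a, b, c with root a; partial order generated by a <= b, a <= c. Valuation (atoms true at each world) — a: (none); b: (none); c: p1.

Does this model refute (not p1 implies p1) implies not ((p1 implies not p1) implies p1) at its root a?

a does not force (not p1 implies p1) implies not ((p1 implies not p1) implies p1): at the accessible world c, c forces not p1 implies p1 but c does not force not ((p1 implies not p1) implies p1).
c does not force not ((p1 implies not p1) implies p1) since c is accessible from c and c forces (p1 implies not p1) implies p1.
c forces (p1 implies not p1) implies p1 vacuously: no world accessible from c forces the antecedent p1 implies not p1.
So the root a does not force (not p1 implies p1) implies not ((p1 implies not p1) implies p1); the model is a countermodel.

Yes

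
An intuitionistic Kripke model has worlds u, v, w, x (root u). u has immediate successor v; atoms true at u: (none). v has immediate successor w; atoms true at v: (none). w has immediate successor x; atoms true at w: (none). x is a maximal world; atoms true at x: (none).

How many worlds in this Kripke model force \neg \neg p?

0

u: does not force it — u \nVdash \neg \neg p since u is accessible from u and u \Vdash \neg p.
v: does not force it.
w: does not force it.
x: does not force it.
Worlds forcing the formula: { }.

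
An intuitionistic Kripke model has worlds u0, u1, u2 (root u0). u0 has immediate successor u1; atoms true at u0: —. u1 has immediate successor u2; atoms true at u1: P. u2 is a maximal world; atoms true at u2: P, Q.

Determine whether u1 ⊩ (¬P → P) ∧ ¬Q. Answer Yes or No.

No

u1 ⊮ (¬P → P) ∧ ¬Q since u1 fails ¬Q.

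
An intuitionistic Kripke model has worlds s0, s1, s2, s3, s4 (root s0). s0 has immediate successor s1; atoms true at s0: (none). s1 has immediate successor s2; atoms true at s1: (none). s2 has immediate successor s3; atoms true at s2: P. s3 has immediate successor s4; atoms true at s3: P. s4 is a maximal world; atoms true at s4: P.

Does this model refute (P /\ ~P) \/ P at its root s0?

s0 ||-/- (P /\ ~P) \/ P: neither disjunct is forced at s0.
s0 ||-/- P /\ ~P since s0 fails P.
So the root s0 does not force (P /\ ~P) \/ P; the model is a countermodel.

Yes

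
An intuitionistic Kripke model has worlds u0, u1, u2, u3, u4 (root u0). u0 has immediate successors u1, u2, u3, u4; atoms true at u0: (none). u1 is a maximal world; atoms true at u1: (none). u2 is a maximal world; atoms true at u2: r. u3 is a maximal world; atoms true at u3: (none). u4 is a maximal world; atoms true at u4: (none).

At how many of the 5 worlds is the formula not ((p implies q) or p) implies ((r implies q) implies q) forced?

u0: forces it.
u1: forces it.
u2: forces it.
u3: forces it.
u4: forces it.
Worlds forcing the formula: {u0, u1, u2, u3, u4}.

5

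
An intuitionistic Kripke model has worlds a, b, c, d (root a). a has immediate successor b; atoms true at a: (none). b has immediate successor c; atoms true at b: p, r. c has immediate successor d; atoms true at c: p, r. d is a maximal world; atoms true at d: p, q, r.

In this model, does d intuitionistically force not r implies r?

Yes

d forces not r implies r vacuously: no world accessible from d forces the antecedent not r.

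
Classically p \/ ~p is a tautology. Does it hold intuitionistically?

This is the law of excluded middle, which is not intuitionistically valid.
A Kripke countermodel: worlds u0, u1; order generated by u0 <= u1; atoms true at each world — u0:{}; u1:{p}.
u0 ||-/- p \/ ~p: neither disjunct is forced at u0.
u0 lacks atom p, so u0 ||-/- p.
So the root u0 does not force the formula.

No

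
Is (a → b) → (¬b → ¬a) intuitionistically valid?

This is the forward direction of contraposition, which is intuitionistically derivable.
Assume a → b and ¬b. If a held then b would follow, contradicting ¬b; so ¬a.

Yes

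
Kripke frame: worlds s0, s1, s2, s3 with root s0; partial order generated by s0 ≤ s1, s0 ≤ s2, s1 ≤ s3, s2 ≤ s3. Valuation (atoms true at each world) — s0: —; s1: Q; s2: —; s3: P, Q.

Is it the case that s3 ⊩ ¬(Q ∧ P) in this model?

No

s3 ⊮ ¬(Q ∧ P) since s3 is accessible from s3 and s3 ⊩ Q ∧ P.
s3 ⊩ Q ∧ P since s3 forces both conjuncts.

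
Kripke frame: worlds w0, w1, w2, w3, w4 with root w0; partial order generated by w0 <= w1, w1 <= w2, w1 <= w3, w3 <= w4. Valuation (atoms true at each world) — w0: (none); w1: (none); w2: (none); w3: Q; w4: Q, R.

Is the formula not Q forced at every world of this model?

No

Not every world: w0 does not force not Q.
w0 does not force not Q since w3 is accessible from w0 and w3 forces Q.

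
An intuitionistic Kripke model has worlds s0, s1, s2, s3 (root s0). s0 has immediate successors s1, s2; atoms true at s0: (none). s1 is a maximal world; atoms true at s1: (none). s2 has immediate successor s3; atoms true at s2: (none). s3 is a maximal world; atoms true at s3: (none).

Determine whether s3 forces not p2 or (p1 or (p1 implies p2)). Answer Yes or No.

s3 forces not p2 or (p1 or (p1 implies p2)) via the disjunct not p2.

Yes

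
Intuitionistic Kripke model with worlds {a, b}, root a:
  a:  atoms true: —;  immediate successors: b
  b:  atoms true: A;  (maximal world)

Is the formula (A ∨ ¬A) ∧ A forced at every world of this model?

Not every world: a ⊮ (A ∨ ¬A) ∧ A.
a ⊮ (A ∨ ¬A) ∧ A since a fails A ∨ ¬A.

No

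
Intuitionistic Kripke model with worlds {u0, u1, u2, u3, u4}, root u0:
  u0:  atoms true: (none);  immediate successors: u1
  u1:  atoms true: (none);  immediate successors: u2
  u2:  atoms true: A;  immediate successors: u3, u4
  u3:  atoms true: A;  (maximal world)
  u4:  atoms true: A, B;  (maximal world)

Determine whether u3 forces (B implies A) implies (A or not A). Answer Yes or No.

Yes

u3 forces (B implies A) implies (A or not A): every world accessible from u3 that forces B implies A (namely u3) also forces A or not A.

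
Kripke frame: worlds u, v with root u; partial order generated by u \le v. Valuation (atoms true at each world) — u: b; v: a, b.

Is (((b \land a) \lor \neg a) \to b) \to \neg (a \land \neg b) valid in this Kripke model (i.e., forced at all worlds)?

Yes

u \Vdash (((b \land a) \lor \neg a) \to b) \to \neg (a \land \neg b): every world accessible from u that forces ((b \land a) \lor \neg a) \to b (namely u, v) also forces \neg (a \land \neg b).
Since the root u forces (((b \land a) \lor \neg a) \to b) \to \neg (a \land \neg b) and forcing is persistent (monotone upward), every world forces it.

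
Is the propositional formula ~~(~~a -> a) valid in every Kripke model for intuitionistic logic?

Yes

This is the double negation of double-negation elimination, which is intuitionistically derivable.
By Glivenko's theorem the double negation of any classical propositional tautology is intuitionistically provable; ~~a -> a is classically a tautology.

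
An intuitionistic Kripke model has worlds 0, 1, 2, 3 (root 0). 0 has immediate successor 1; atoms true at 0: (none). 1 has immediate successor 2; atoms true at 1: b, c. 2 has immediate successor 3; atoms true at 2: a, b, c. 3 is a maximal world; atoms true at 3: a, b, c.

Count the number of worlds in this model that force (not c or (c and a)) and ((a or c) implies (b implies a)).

0: does not force it — 0 does not force (not c or (c and a)) and ((a or c) implies (b implies a)) since 0 fails not c or (c and a).
1: does not force it.
2: forces it.
3: forces it.
Worlds forcing the formula: {2, 3}.

2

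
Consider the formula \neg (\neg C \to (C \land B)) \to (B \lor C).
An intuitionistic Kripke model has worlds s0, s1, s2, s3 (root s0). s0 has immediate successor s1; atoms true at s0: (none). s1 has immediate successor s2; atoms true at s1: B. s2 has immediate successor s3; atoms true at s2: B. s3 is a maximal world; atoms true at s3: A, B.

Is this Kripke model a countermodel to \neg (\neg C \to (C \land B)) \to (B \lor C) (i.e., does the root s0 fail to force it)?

s0 \nVdash \neg (\neg C \to (C \land B)) \to (B \lor C): already at s0 itself, s0 \Vdash \neg (\neg C \to (C \land B)) but s0 \nVdash B \lor C.
s0 \nVdash B \lor C: neither disjunct is forced at s0.
s0 lacks atom B, so s0 \nVdash B.
So the root s0 does not force \neg (\neg C \to (C \land B)) \to (B \lor C); the model is a countermodel.

Yes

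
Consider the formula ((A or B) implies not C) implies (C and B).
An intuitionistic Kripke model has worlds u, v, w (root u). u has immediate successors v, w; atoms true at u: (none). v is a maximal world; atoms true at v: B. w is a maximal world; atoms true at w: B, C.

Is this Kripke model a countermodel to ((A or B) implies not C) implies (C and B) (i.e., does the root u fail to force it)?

Yes

u does not force ((A or B) implies not C) implies (C and B): at the accessible world v, v forces (A or B) implies not C but v does not force C and B.
v does not force C and B since v fails C.
So the root u does not force ((A or B) implies not C) implies (C and B); the model is a countermodel.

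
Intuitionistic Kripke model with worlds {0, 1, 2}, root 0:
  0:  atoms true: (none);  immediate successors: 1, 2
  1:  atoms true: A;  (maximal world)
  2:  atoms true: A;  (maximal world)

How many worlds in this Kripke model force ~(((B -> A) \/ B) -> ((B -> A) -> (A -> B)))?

3

0: forces it.
1: forces it.
2: forces it.
Worlds forcing the formula: {0, 1, 2}.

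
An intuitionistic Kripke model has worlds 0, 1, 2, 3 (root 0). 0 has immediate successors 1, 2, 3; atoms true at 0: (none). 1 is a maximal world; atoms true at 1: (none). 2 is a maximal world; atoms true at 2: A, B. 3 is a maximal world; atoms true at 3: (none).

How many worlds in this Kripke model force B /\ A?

1

0: does not force it — 0 ||-/- B /\ A since 0 fails B.
1: does not force it.
2: forces it.
3: does not force it.
Worlds forcing the formula: {2}.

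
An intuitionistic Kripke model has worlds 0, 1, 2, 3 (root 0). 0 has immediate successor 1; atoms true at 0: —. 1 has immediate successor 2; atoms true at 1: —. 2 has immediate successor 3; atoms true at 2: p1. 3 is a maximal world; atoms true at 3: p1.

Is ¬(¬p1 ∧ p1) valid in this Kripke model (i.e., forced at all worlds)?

0 ⊩ ¬(¬p1 ∧ p1): no world accessible from 0 forces ¬p1 ∧ p1.
Since the root 0 forces ¬(¬p1 ∧ p1) and forcing is persistent (monotone upward), every world forces it.

Yes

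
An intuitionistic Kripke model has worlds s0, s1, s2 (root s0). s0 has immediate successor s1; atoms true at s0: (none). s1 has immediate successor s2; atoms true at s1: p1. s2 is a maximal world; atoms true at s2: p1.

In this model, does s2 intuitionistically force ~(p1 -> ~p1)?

s2 ||- ~(p1 -> ~p1): no world accessible from s2 forces p1 -> ~p1.

Yes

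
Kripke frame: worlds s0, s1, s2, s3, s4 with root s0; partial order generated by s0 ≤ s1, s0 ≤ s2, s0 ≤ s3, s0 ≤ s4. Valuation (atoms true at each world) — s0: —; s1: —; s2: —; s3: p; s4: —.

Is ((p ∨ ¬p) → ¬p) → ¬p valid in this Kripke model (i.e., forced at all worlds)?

Yes

s0 ⊩ ((p ∨ ¬p) → ¬p) → ¬p: every world accessible from s0 that forces (p ∨ ¬p) → ¬p (namely s1, s2, s4) also forces ¬p.
Since the root s0 forces ((p ∨ ¬p) → ¬p) → ¬p and forcing is persistent (monotone upward), every world forces it.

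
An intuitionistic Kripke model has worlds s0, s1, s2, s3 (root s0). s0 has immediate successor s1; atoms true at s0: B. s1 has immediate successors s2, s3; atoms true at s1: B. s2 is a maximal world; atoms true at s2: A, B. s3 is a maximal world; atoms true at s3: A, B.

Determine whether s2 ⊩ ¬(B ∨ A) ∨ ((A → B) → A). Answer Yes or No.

Yes

s2 ⊩ ¬(B ∨ A) ∨ ((A → B) → A) via the disjunct (A → B) → A.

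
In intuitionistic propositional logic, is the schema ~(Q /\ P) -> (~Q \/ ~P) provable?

This is the constructively invalid direction of De Morgan's law for conjunction, which is not intuitionistically valid.
A Kripke countermodel: worlds w0, w1, w2; order generated by w0 <= w1, w0 <= w2; atoms true at each world — w0:{}; w1:{Q}; w2:{P}.
w0 ||-/- ~(Q /\ P) -> (~Q \/ ~P): already at w0 itself, w0 ||- ~(Q /\ P) but w0 ||-/- ~Q \/ ~P.
w0 ||-/- ~Q \/ ~P: neither disjunct is forced at w0.
w0 ||-/- ~Q since w1 is accessible from w0 and w1 ||- Q.
So the root w0 does not force the formula.

No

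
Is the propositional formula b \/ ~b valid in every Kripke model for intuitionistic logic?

No

This is the law of excluded middle, which is not intuitionistically valid.
A Kripke countermodel: worlds s0, s1; order generated by s0 <= s1; atoms true at each world — s0:{}; s1:{b}.
s0 ||-/- b \/ ~b: neither disjunct is forced at s0.
s0 lacks atom b, so s0 ||-/- b.
So the root s0 does not force the formula.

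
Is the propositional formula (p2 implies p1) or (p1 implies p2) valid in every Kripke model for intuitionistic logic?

No

This is the Gödel–Dummett linearity axiom, which is not intuitionistically valid.
A Kripke countermodel: worlds u, v, w; order generated by u <= v, u <= w; atoms true at each world — u:{}; v:{p2}; w:{p1}.
u does not force (p2 implies p1) or (p1 implies p2): neither disjunct is forced at u.
u does not force p2 implies p1: at the accessible world v, v forces p2 but v does not force p1.
v lacks atom p1, so v does not force p1.
So the root u does not force the formula.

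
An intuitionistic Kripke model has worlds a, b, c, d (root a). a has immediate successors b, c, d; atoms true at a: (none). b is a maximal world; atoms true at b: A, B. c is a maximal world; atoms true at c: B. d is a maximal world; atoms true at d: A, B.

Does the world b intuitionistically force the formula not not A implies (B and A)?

Yes

b forces not not A implies (B and A): every world accessible from b that forces not not A (namely b) also forces B and A.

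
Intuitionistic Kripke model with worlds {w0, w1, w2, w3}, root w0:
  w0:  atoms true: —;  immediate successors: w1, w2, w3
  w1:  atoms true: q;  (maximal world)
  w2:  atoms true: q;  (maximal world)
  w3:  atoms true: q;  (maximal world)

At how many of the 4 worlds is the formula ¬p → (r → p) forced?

w0: forces it.
w1: forces it.
w2: forces it.
w3: forces it.
Worlds forcing the formula: {w0, w1, w2, w3}.

4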